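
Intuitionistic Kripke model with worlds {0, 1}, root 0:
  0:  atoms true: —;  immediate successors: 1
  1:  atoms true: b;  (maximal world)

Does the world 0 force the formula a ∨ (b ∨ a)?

0 ⊮ a ∨ (b ∨ a): neither disjunct is forced at 0.
0 lacks atom a, so 0 ⊮ a.

No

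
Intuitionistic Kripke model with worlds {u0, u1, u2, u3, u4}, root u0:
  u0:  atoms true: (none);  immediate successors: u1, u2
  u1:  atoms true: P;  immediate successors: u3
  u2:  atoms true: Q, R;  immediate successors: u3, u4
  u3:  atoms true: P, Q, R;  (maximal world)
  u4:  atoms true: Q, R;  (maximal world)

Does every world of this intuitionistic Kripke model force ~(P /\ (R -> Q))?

No

Not every world: u0 ||-/- ~(P /\ (R -> Q)).
u0 ||-/- ~(P /\ (R -> Q)) since u1 is accessible from u0 and u1 ||- P /\ (R -> Q).
u1 ||- P /\ (R -> Q) since u1 forces both conjuncts.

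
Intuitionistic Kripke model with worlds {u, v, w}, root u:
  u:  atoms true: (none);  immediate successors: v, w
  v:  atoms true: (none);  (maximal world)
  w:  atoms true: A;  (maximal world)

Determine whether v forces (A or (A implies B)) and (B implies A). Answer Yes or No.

Yes

v forces (A or (A implies B)) and (B implies A) since v forces both conjuncts.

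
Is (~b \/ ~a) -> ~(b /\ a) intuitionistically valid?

This is a constructively valid De Morgan direction (disjunction of negations to negated conjunction), which is intuitionistically derivable.
If ~b holds at a world then no accessible world forces b, hence none forces b /\ a; likewise for ~a.

Yes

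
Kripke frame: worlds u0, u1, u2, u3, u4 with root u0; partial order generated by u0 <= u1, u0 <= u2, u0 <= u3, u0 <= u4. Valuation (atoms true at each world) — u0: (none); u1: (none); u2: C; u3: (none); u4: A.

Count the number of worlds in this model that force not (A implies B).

u0: does not force it — u0 does not force not (A implies B) since u1 is accessible from u0 and u1 forces A implies B.
u1: does not force it.
u2: does not force it.
u3: does not force it.
u4: forces it.
Worlds forcing the formula: {u4}.

1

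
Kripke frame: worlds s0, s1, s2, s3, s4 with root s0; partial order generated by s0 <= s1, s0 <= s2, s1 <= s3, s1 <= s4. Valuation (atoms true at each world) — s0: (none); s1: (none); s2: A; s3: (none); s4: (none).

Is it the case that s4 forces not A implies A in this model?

No

s4 does not force not A implies A: already at s4 itself, s4 forces not A but s4 does not force A.
s4 lacks atom A, so s4 does not force A.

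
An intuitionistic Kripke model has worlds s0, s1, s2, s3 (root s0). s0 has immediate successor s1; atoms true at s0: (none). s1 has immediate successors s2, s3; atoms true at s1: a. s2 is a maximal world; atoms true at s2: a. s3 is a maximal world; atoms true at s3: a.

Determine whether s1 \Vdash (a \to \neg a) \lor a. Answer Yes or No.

s1 \Vdash (a \to \neg a) \lor a via the disjunct a.

Yes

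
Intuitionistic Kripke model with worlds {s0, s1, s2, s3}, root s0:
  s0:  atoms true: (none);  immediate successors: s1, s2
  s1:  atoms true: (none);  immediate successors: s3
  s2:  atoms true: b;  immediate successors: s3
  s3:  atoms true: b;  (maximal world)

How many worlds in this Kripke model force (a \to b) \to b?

2

s0: does not force it — s0 \nVdash (a \to b) \to b: already at s0 itself, s0 \Vdash a \to b but s0 \nVdash b.
s1: does not force it — s1 \nVdash (a \to b) \to b: already at s1 itself, s1 \Vdash a \to b but s1 \nVdash b.
s2: forces it.
s3: forces it.
Worlds forcing the formula: {s2, s3}.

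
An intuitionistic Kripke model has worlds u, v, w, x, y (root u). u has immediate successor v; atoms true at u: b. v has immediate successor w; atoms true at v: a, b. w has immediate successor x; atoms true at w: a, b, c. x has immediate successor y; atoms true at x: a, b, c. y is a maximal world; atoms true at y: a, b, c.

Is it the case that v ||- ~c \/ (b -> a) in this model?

Yes

v ||- ~c \/ (b -> a) via the disjunct b -> a.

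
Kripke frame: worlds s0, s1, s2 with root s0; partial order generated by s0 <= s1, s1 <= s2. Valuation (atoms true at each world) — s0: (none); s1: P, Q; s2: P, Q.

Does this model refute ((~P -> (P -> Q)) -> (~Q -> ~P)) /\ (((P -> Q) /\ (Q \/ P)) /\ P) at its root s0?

s0 ||-/- ((~P -> (P -> Q)) -> (~Q -> ~P)) /\ (((P -> Q) /\ (Q \/ P)) /\ P) since s0 fails ((P -> Q) /\ (Q \/ P)) /\ P.
So the root s0 does not force ((~P -> (P -> Q)) -> (~Q -> ~P)) /\ (((P -> Q) /\ (Q \/ P)) /\ P); the model is a countermodel.

Yes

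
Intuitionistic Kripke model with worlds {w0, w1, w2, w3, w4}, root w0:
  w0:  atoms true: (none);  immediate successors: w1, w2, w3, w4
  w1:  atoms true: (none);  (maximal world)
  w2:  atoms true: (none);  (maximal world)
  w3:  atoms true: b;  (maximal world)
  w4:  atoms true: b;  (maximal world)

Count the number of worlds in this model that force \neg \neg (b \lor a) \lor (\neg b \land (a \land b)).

2

w0: does not force it — w0 \nVdash \neg \neg (b \lor a) \lor (\neg b \land (a \land b)): neither disjunct is forced at w0.
w1: does not force it — w1 \nVdash \neg \neg (b \lor a) \lor (\neg b \land (a \land b)): neither disjunct is forced at w1.
w2: does not force it — w2 \nVdash \neg \neg (b \lor a) \lor (\neg b \land (a \land b)): neither disjunct is forced at w2.
w3: forces it.
w4: forces it.
Worlds forcing the formula: {w3, w4}.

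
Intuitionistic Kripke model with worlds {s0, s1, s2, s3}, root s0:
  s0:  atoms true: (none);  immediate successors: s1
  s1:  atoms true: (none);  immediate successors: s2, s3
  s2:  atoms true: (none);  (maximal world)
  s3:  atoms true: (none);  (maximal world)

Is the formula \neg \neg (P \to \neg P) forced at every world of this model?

s0 \Vdash \neg \neg (P \to \neg P): no world accessible from s0 forces \neg (P \to \neg P).
Since the root s0 forces \neg \neg (P \to \neg P) and forcing is persistent (monotone upward), every world forces it.

Yes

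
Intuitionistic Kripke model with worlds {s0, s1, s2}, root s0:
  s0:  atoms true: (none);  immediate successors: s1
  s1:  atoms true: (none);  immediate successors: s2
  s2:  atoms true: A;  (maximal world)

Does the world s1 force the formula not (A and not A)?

Yes

s1 forces not (A and not A): no world accessible from s1 forces A and not A.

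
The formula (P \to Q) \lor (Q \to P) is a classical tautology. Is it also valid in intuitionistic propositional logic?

This is the Gödel–Dummett linearity axiom, which is not intuitionistically valid.
A Kripke countermodel: worlds u0, u1, u2; order generated by u0 \le u1, u0 \le u2; atoms true at each world — u0:{}; u1:{P}; u2:{Q}.
u0 \nVdash (P \to Q) \lor (Q \to P): neither disjunct is forced at u0.
u0 \nVdash P \to Q: at the accessible world u1, u1 \Vdash P but u1 \nVdash Q.
u1 lacks atom Q, so u1 \nVdash Q.
So the root u0 does not force the formula.

No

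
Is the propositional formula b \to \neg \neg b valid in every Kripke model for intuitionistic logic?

This is double-negation introduction, which is intuitionistically derivable.
If a world forces b then every accessible world forces b (persistence), so none forces \neg b; hence \neg \neg b.

Yes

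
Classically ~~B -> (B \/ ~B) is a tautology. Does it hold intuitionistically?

No

This is a variant of double-negation elimination (deriving excluded middle from double negation), which is not intuitionistically valid.
A Kripke countermodel: worlds a, b; order generated by a <= b; atoms true at each world — a:{}; b:{B}.
a ||-/- ~~B -> (B \/ ~B): already at a itself, a ||- ~~B but a ||-/- B \/ ~B.
a ||-/- B \/ ~B: neither disjunct is forced at a.
a lacks atom B, so a ||-/- B.
So the root a does not force the formula.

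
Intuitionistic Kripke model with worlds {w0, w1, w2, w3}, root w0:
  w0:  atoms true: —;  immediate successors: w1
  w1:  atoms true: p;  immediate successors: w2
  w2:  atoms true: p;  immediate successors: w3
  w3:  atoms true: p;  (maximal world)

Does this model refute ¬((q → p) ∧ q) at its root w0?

w0 ⊩ ¬((q → p) ∧ q): no world accessible from w0 forces (q → p) ∧ q.
So the root w0 forces ¬((q → p) ∧ q); the model is not a countermodel.

No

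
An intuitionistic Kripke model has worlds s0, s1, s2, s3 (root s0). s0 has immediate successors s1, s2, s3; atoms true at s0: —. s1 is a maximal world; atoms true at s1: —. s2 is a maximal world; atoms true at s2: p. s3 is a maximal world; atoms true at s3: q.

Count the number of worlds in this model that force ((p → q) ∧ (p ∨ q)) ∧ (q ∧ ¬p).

s0: does not force it — s0 ⊮ ((p → q) ∧ (p ∨ q)) ∧ (q ∧ ¬p) since s0 fails (p → q) ∧ (p ∨ q).
s1: does not force it.
s2: does not force it.
s3: forces it.
Worlds forcing the formula: {s3}.

1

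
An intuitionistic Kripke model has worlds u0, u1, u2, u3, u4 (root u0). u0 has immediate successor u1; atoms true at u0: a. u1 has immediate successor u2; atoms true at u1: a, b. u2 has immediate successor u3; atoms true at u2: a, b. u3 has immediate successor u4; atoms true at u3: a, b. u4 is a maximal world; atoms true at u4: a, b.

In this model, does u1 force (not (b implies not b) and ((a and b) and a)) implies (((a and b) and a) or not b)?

u1 forces (not (b implies not b) and ((a and b) and a)) implies (((a and b) and a) or not b): every world accessible from u1 that forces not (b implies not b) and ((a and b) and a) (namely u1, u2, u3, u4) also forces ((a and b) and a) or not b.

Yes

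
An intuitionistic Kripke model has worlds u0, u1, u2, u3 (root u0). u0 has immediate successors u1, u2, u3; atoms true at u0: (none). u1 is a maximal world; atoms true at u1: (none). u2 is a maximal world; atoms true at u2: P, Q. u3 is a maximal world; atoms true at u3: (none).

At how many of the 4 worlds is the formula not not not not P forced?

1

u0: does not force it — u0 does not force not not not not P since u1 is accessible from u0 and u1 forces not not not P.
u1: does not force it — u1 does not force not not not not P since u1 is accessible from u1 and u1 forces not not not P.
u2: forces it.
u3: does not force it — u3 does not force not not not not P since u3 is accessible from u3 and u3 forces not not not P.
Worlds forcing the formula: {u2}.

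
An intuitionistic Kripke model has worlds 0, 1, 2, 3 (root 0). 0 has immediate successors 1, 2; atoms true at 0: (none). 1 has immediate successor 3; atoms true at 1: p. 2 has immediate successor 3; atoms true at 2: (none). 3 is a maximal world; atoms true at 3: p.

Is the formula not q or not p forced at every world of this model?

Yes

0 forces not q or not p via the disjunct not q.
Since the root 0 forces not q or not p and forcing is persistent (monotone upward), every world forces it.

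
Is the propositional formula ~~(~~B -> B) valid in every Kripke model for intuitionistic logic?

This is the double negation of double-negation elimination, which is intuitionistically derivable.
By Glivenko's theorem the double negation of any classical propositional tautology is intuitionistically provable; ~~B -> B is classically a tautology.

Yes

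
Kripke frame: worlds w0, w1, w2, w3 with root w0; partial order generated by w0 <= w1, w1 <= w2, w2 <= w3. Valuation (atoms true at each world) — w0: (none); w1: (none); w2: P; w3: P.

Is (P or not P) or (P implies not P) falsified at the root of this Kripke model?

w0 does not force (P or not P) or (P implies not P): neither disjunct is forced at w0.
w0 does not force P or not P: neither disjunct is forced at w0.
w0 lacks atom P, so w0 does not force P.
So the root w0 does not force (P or not P) or (P implies not P); the model is a countermodel.

Yes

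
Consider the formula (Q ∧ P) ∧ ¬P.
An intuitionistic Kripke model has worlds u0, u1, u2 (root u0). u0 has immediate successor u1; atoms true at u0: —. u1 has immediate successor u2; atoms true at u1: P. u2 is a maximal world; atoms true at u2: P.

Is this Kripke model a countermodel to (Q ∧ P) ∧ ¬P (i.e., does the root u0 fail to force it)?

u0 ⊮ (Q ∧ P) ∧ ¬P since u0 fails Q ∧ P.
So the root u0 does not force (Q ∧ P) ∧ ¬P; the model is a countermodel.

Yes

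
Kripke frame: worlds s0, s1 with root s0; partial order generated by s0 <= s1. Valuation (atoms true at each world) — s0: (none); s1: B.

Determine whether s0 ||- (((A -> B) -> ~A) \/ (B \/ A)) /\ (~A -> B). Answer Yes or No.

No

s0 ||-/- (((A -> B) -> ~A) \/ (B \/ A)) /\ (~A -> B) since s0 fails ~A -> B.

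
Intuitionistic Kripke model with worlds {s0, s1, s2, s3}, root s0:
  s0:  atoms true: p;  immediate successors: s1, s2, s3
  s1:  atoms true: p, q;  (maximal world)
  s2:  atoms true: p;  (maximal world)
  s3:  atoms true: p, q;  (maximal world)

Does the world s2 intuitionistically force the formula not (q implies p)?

s2 does not force not (q implies p) since s2 is accessible from s2 and s2 forces q implies p.
s2 forces q implies p vacuously: no world accessible from s2 forces the antecedent q.

No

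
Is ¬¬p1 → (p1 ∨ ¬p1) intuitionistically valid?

No

This is a variant of double-negation elimination (deriving excluded middle from double negation), which is not intuitionistically valid.
A Kripke countermodel: worlds u0, u1; order generated by u0 ≤ u1; atoms true at each world — u0:{}; u1:{p1}.
u0 ⊮ ¬¬p1 → (p1 ∨ ¬p1): already at u0 itself, u0 ⊩ ¬¬p1 but u0 ⊮ p1 ∨ ¬p1.
u0 ⊮ p1 ∨ ¬p1: neither disjunct is forced at u0.
u0 lacks atom p1, so u0 ⊮ p1.
So the root u0 does not force the formula.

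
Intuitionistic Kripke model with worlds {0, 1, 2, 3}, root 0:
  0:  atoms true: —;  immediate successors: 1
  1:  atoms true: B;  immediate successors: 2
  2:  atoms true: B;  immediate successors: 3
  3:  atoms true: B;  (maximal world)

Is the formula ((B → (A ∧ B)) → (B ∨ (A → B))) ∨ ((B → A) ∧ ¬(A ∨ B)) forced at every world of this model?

0 ⊩ ((B → (A ∧ B)) → (B ∨ (A → B))) ∨ ((B → A) ∧ ¬(A ∨ B)) via the disjunct (B → (A ∧ B)) → (B ∨ (A → B)).
Since the root 0 forces ((B → (A ∧ B)) → (B ∨ (A → B))) ∨ ((B → A) ∧ ¬(A ∨ B)) and forcing is persistent (monotone upward), every world forces it.

Yes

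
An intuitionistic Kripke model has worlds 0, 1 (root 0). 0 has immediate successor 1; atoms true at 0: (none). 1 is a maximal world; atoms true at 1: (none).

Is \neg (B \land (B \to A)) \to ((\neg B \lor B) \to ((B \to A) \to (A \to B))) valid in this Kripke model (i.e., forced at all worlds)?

0 \Vdash \neg (B \land (B \to A)) \to ((\neg B \lor B) \to ((B \to A) \to (A \to B))): every world accessible from 0 that forces \neg (B \land (B \to A)) (namely 0, 1) also forces (\neg B \lor B) \to ((B \to A) \to (A \to B)).
Since the root 0 forces \neg (B \land (B \to A)) \to ((\neg B \lor B) \to ((B \to A) \to (A \to B))) and forcing is persistent (monotone upward), every world forces it.

Yes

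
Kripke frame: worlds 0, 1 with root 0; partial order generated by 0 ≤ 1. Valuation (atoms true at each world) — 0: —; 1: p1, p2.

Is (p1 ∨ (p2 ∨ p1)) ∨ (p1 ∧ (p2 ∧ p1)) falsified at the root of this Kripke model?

0 ⊮ (p1 ∨ (p2 ∨ p1)) ∨ (p1 ∧ (p2 ∧ p1)): neither disjunct is forced at 0.
0 ⊮ p1 ∨ (p2 ∨ p1): neither disjunct is forced at 0.
0 lacks atom p1, so 0 ⊮ p1.
So the root 0 does not force (p1 ∨ (p2 ∨ p1)) ∨ (p1 ∧ (p2 ∧ p1)); the model is a countermodel.

Yes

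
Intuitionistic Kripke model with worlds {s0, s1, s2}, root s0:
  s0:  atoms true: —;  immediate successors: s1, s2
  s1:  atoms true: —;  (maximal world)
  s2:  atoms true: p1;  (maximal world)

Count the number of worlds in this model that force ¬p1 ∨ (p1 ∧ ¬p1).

1

s0: does not force it — s0 ⊮ ¬p1 ∨ (p1 ∧ ¬p1): neither disjunct is forced at s0.
s1: forces it.
s2: does not force it.
Worlds forcing the formula: {s1}.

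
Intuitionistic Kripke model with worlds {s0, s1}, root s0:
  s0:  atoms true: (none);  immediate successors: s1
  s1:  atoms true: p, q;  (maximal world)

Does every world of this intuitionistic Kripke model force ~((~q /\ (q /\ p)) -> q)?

No

Not every world: s0 ||-/- ~((~q /\ (q /\ p)) -> q).
s0 ||-/- ~((~q /\ (q /\ p)) -> q) since s0 is accessible from s0 and s0 ||- (~q /\ (q /\ p)) -> q.
s0 ||- (~q /\ (q /\ p)) -> q vacuously: no world accessible from s0 forces the antecedent ~q /\ (q /\ p).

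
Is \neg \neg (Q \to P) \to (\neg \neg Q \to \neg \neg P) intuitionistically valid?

Yes

This is the distribution of double negation over implication, which is intuitionistically derivable.
Assume \neg \neg (Q \to P) and \neg \neg Q; suppose \neg P. Then Q \to P would give \neg Q (by contraposition), contradicting \neg \neg Q; so \neg (Q \to P), contradicting \neg \neg (Q \to P). Hence \neg \neg P.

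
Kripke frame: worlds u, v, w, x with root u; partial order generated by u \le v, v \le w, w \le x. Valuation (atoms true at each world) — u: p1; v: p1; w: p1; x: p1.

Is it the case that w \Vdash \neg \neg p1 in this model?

Yes

w \Vdash \neg \neg p1: no world accessible from w forces \neg p1.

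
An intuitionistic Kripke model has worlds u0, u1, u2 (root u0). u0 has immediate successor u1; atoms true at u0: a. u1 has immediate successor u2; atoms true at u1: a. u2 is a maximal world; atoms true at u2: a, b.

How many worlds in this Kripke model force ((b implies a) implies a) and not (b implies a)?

0

u0: does not force it — u0 does not force ((b implies a) implies a) and not (b implies a) since u0 fails not (b implies a).
u1: does not force it.
u2: does not force it.
Worlds forcing the formula: { }.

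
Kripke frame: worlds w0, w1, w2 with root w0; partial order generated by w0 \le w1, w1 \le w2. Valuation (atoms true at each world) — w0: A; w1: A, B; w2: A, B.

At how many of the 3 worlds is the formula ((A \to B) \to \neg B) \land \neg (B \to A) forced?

0

w0: does not force it — w0 \nVdash ((A \to B) \to \neg B) \land \neg (B \to A) since w0 fails (A \to B) \to \neg B.
w1: does not force it — w1 \nVdash ((A \to B) \to \neg B) \land \neg (B \to A) since w1 fails (A \to B) \to \neg B.
w2: does not force it.
Worlds forcing the formula: { }.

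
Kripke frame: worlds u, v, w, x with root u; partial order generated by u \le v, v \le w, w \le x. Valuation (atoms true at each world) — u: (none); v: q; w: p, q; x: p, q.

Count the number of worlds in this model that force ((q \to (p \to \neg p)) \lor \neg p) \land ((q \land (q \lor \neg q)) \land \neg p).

0

u: does not force it — u \nVdash ((q \to (p \to \neg p)) \lor \neg p) \land ((q \land (q \lor \neg q)) \land \neg p) since u fails (q \to (p \to \neg p)) \lor \neg p.
v: does not force it.
w: does not force it.
x: does not force it.
Worlds forcing the formula: { }.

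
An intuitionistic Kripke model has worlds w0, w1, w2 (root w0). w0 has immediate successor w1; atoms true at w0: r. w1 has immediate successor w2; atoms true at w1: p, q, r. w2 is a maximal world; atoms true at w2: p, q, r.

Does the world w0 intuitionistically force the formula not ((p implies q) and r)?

w0 does not force not ((p implies q) and r) since w0 is accessible from w0 and w0 forces (p implies q) and r.
w0 forces (p implies q) and r since w0 forces both conjuncts.

No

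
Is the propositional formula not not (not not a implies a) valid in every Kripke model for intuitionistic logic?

This is the double negation of double-negation elimination, which is intuitionistically derivable.
By Glivenko's theorem the double negation of any classical propositional tautology is intuitionistically provable; not not a implies a is classically a tautology.

Yes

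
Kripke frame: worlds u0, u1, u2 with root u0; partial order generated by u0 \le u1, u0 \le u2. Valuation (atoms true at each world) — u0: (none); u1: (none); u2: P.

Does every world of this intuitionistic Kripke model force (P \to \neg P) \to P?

No

Not every world: u0 \nVdash (P \to \neg P) \to P.
u0 \nVdash (P \to \neg P) \to P: at the accessible world u1, u1 \Vdash P \to \neg P but u1 \nVdash P.
u1 lacks atom P, so u1 \nVdash P.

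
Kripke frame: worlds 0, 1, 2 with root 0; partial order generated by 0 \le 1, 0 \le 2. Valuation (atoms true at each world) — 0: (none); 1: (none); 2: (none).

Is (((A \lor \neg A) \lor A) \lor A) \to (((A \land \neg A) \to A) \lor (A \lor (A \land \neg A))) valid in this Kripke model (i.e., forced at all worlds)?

Yes

0 \Vdash (((A \lor \neg A) \lor A) \lor A) \to (((A \land \neg A) \to A) \lor (A \lor (A \land \neg A))): every world accessible from 0 that forces ((A \lor \neg A) \lor A) \lor A (namely 0, 1, 2) also forces ((A \land \neg A) \to A) \lor (A \lor (A \land \neg A)).
Since the root 0 forces (((A \lor \neg A) \lor A) \lor A) \to (((A \land \neg A) \to A) \lor (A \lor (A \land \neg A))) and forcing is persistent (monotone upward), every world forces it.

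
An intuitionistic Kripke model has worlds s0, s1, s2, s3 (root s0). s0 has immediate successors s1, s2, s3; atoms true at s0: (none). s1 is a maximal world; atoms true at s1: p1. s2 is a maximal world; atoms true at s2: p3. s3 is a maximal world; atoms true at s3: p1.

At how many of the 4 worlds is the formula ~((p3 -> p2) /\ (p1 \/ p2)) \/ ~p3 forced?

s0: does not force it — s0 ||-/- ~((p3 -> p2) /\ (p1 \/ p2)) \/ ~p3: neither disjunct is forced at s0.
s1: forces it.
s2: forces it.
s3: forces it.
Worlds forcing the formula: {s1, s2, s3}.

3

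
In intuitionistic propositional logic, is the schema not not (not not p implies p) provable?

This is the double negation of double-negation elimination, which is intuitionistically derivable.
By Glivenko's theorem the double negation of any classical propositional tautology is intuitionistically provable; not not p implies p is classically a tautology.

Yes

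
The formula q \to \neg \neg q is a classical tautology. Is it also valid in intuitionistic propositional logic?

This is double-negation introduction, which is intuitionistically derivable.
If a world forces q then every accessible world forces q (persistence), so none forces \neg q; hence \neg \neg q.

Yes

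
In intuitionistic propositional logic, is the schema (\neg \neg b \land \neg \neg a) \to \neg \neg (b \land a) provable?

Yes

This is the distribution of double negation over conjunction, which is intuitionistically derivable.
Assume \neg \neg b, \neg \neg a, and \neg (b \land a). From b we'd get \neg a (since b \land a is refuted), contradicting \neg \neg a; so \neg b, contradicting \neg \neg b.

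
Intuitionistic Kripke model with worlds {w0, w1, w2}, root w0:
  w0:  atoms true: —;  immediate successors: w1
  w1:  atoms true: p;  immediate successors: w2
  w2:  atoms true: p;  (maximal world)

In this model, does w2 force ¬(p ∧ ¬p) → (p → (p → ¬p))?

w2 ⊮ ¬(p ∧ ¬p) → (p → (p → ¬p)): already at w2 itself, w2 ⊩ ¬(p ∧ ¬p) but w2 ⊮ p → (p → ¬p).
w2 ⊮ p → (p → ¬p): already at w2 itself, w2 ⊩ p but w2 ⊮ p → ¬p.
w2 ⊮ p → ¬p: already at w2 itself, w2 ⊩ p but w2 ⊮ ¬p.
w2 ⊮ ¬p since w2 is accessible from w2 and w2 ⊩ p.

No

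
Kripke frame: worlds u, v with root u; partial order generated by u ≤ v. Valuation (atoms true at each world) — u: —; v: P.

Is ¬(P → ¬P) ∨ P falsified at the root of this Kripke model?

No

u ⊩ ¬(P → ¬P) ∨ P via the disjunct ¬(P → ¬P).
So the root u forces ¬(P → ¬P) ∨ P; the model is not a countermodel.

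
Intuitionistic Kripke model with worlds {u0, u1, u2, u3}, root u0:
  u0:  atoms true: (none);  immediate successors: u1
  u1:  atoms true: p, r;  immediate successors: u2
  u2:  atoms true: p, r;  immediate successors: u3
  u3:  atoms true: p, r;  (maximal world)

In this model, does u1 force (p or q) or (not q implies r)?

u1 forces (p or q) or (not q implies r) via the disjunct p or q.

Yes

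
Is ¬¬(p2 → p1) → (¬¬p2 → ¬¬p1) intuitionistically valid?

Yes

This is the distribution of double negation over implication, which is intuitionistically derivable.
Assume ¬¬(p2 → p1) and ¬¬p2; suppose ¬p1. Then p2 → p1 would give ¬p2 (by contraposition), contradicting ¬¬p2; so ¬(p2 → p1), contradicting ¬¬(p2 → p1). Hence ¬¬p1.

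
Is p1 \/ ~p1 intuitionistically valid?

No

This is the law of excluded middle, which is not intuitionistically valid.
A Kripke countermodel: worlds 0, 1; order generated by 0 <= 1; atoms true at each world — 0:{}; 1:{p1}.
0 ||-/- p1 \/ ~p1: neither disjunct is forced at 0.
0 lacks atom p1, so 0 ||-/- p1.
So the root 0 does not force the formula.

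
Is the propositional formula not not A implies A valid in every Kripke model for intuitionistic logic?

No

This is double-negation elimination, which is not intuitionistically valid.
A Kripke countermodel: worlds a, b; order generated by a <= b; atoms true at each world — a:{}; b:{A}.
a does not force not not A implies A: already at a itself, a forces not not A but a does not force A.
a lacks atom A, so a does not force A.
So the root a does not force the formula.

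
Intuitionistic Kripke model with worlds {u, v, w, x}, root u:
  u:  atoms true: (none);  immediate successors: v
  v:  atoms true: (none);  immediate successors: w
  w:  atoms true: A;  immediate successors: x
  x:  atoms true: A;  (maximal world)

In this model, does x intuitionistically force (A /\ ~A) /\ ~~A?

No

x ||-/- (A /\ ~A) /\ ~~A since x fails A /\ ~A.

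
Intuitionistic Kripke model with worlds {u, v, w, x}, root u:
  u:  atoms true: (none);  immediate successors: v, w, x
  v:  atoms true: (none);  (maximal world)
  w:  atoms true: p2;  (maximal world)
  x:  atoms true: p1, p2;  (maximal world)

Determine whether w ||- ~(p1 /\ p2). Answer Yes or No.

w ||- ~(p1 /\ p2): no world accessible from w forces p1 /\ p2.

Yes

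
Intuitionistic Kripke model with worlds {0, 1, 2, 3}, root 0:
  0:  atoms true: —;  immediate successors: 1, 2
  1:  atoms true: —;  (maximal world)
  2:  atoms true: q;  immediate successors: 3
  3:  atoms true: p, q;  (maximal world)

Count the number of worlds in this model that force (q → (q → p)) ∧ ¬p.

0: does not force it — 0 ⊮ (q → (q → p)) ∧ ¬p since 0 fails q → (q → p).
1: forces it.
2: does not force it — 2 ⊮ (q → (q → p)) ∧ ¬p since 2 fails q → (q → p).
3: does not force it.
Worlds forcing the formula: {1}.

1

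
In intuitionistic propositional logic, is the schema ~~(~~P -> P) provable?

Yes

This is the double negation of double-negation elimination, which is intuitionistically derivable.
By Glivenko's theorem the double negation of any classical propositional tautology is intuitionistically provable; ~~P -> P is classically a tautology.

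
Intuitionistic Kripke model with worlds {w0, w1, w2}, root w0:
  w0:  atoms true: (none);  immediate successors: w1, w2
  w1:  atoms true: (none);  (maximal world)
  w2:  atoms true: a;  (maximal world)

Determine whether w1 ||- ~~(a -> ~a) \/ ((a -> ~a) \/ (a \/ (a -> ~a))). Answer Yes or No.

w1 ||- ~~(a -> ~a) \/ ((a -> ~a) \/ (a \/ (a -> ~a))) via the disjunct ~~(a -> ~a).

Yes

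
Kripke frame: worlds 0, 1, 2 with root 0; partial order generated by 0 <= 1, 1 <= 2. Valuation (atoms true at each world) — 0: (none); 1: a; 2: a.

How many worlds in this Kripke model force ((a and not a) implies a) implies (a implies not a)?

0: does not force it — 0 does not force ((a and not a) implies a) implies (a implies not a): already at 0 itself, 0 forces (a and not a) implies a but 0 does not force a implies not a.
1: does not force it — 1 does not force ((a and not a) implies a) implies (a implies not a): already at 1 itself, 1 forces (a and not a) implies a but 1 does not force a implies not a.
2: does not force it.
Worlds forcing the formula: { }.

0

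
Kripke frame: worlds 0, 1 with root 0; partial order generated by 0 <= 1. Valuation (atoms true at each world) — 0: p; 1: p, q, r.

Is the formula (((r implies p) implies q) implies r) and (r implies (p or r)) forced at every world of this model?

Yes

0 forces (((r implies p) implies q) implies r) and (r implies (p or r)) since 0 forces both conjuncts.
Since the root 0 forces (((r implies p) implies q) implies r) and (r implies (p or r)) and forcing is persistent (monotone upward), every world forces it.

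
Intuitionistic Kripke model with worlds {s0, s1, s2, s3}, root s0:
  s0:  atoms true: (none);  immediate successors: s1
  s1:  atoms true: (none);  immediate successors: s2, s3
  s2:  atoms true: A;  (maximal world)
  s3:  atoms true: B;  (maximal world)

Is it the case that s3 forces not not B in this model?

Yes

s3 forces not not B: no world accessible from s3 forces not B.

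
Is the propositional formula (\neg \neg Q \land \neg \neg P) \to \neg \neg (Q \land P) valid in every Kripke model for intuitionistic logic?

This is the distribution of double negation over conjunction, which is intuitionistically derivable.
Assume \neg \neg Q, \neg \neg P, and \neg (Q \land P). From Q we'd get \neg P (since Q \land P is refuted), contradicting \neg \neg P; so \neg Q, contradicting \neg \neg Q.

Yes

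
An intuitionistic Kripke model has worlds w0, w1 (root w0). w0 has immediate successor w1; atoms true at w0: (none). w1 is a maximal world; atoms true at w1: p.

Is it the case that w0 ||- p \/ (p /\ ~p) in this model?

No

w0 ||-/- p \/ (p /\ ~p): neither disjunct is forced at w0.
w0 lacks atom p, so w0 ||-/- p.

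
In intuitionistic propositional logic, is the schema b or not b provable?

This is the law of excluded middle, which is not intuitionistically valid.
A Kripke countermodel: worlds w0, w1; order generated by w0 <= w1; atoms true at each world — w0:{}; w1:{b}.
w0 does not force b or not b: neither disjunct is forced at w0.
w0 lacks atom b, so w0 does not force b.
So the root w0 does not force the formula.

No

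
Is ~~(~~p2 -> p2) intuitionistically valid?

Yes

This is the double negation of double-negation elimination, which is intuitionistically derivable.
By Glivenko's theorem the double negation of any classical propositional tautology is intuitionistically provable; ~~p2 -> p2 is classically a tautology.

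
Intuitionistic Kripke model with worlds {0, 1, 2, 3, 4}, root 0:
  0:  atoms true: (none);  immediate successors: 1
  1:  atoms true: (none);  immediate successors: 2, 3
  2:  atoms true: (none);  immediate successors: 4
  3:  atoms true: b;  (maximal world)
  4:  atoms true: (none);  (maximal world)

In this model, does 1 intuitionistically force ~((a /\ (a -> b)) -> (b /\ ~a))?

No

1 ||-/- ~((a /\ (a -> b)) -> (b /\ ~a)) since 1 is accessible from 1 and 1 ||- (a /\ (a -> b)) -> (b /\ ~a).
1 ||- (a /\ (a -> b)) -> (b /\ ~a) vacuously: no world accessible from 1 forces the antecedent a /\ (a -> b).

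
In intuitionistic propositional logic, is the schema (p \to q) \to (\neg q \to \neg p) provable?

Yes

This is the forward direction of contraposition, which is intuitionistically derivable.
Assume p \to q and \neg q. If p held then q would follow, contradicting \neg q; so \neg p.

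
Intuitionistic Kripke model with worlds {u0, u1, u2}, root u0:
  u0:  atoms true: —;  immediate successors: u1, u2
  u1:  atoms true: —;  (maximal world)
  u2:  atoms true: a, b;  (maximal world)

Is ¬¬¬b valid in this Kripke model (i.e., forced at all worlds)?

Not every world: u0 ⊮ ¬¬¬b.
u0 ⊮ ¬¬¬b since u2 is accessible from u0 and u2 ⊩ ¬¬b.
u2 ⊩ ¬¬b: no world accessible from u2 forces ¬b.

No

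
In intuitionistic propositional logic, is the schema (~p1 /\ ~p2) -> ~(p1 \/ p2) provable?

Yes

This is a constructively valid De Morgan direction (conjunction of negations to negated disjunction), which is intuitionistically derivable.
If both ~p1 and ~p2 hold at a world, no accessible world forces p1 or forces p2, so none forces p1 \/ p2.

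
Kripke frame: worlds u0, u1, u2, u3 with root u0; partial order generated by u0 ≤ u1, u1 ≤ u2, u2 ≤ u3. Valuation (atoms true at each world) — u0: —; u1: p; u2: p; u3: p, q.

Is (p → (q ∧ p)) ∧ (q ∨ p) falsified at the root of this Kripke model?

u0 ⊮ (p → (q ∧ p)) ∧ (q ∨ p) since u0 fails p → (q ∧ p).
So the root u0 does not force (p → (q ∧ p)) ∧ (q ∨ p); the model is a countermodel.

Yes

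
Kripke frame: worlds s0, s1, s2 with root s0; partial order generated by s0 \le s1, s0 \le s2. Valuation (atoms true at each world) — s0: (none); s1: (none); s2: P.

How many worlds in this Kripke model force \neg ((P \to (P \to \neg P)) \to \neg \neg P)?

1

s0: does not force it — s0 \nVdash \neg ((P \to (P \to \neg P)) \to \neg \neg P) since s2 is accessible from s0 and s2 \Vdash (P \to (P \to \neg P)) \to \neg \neg P.
s1: forces it.
s2: does not force it — s2 \nVdash \neg ((P \to (P \to \neg P)) \to \neg \neg P) since s2 is accessible from s2 and s2 \Vdash (P \to (P \to \neg P)) \to \neg \neg P.
Worlds forcing the formula: {s1}.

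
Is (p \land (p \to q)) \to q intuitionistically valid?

Yes

This is modus ponens in implicational form, which is intuitionistically derivable.
If a world forces p and p \to q, then applying the implication at that world (which is accessible from itself) gives q.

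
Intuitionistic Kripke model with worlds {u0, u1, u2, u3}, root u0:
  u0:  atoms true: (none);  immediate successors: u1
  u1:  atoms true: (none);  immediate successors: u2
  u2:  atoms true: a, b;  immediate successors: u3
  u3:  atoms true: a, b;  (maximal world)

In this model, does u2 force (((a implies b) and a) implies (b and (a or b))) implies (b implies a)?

Yes

u2 forces (((a implies b) and a) implies (b and (a or b))) implies (b implies a): every world accessible from u2 that forces ((a implies b) and a) implies (b and (a or b)) (namely u2, u3) also forces b implies a.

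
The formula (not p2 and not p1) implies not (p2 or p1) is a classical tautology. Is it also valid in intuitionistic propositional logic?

This is a constructively valid De Morgan direction (conjunction of negations to negated disjunction), which is intuitionistically derivable.
If both not p2 and not p1 hold at a world, no accessible world forces p2 or forces p1, so none forces p2 or p1.

Yes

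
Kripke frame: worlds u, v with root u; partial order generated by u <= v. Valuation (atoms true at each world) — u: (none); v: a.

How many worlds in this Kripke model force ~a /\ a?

u: does not force it — u ||-/- ~a /\ a since u fails ~a.
v: does not force it — v ||-/- ~a /\ a since v fails ~a.
Worlds forcing the formula: { }.

0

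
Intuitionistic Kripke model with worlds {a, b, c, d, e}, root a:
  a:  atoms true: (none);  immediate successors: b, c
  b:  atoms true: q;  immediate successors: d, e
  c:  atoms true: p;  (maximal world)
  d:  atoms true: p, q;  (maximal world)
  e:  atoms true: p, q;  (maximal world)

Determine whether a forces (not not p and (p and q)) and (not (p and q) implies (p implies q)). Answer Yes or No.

a does not force (not not p and (p and q)) and (not (p and q) implies (p implies q)) since a fails not not p and (p and q).

No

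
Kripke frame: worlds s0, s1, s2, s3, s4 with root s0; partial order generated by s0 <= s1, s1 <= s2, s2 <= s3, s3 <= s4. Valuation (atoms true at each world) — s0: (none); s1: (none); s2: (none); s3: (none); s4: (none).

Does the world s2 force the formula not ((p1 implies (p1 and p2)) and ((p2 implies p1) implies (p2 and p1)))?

Yes

s2 forces not ((p1 implies (p1 and p2)) and ((p2 implies p1) implies (p2 and p1))): no world accessible from s2 forces (p1 implies (p1 and p2)) and ((p2 implies p1) implies (p2 and p1)).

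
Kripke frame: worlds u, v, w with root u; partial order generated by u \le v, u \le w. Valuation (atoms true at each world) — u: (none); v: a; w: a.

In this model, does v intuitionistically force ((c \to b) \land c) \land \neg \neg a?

No

v \nVdash ((c \to b) \land c) \land \neg \neg a since v fails (c \to b) \land c.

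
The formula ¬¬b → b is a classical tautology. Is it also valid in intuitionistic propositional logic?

No

This is double-negation elimination, which is not intuitionistically valid.
A Kripke countermodel: worlds 0, 1; order generated by 0 ≤ 1; atoms true at each world — 0:{}; 1:{b}.
0 ⊮ ¬¬b → b: already at 0 itself, 0 ⊩ ¬¬b but 0 ⊮ b.
0 lacks atom b, so 0 ⊮ b.
So the root 0 does not force the formula.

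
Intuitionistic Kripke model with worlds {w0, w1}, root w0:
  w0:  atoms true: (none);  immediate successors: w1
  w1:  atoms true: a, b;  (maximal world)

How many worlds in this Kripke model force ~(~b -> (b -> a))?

0

w0: does not force it — w0 ||-/- ~(~b -> (b -> a)) since w0 is accessible from w0 and w0 ||- ~b -> (b -> a).
w1: does not force it.
Worlds forcing the formula: { }.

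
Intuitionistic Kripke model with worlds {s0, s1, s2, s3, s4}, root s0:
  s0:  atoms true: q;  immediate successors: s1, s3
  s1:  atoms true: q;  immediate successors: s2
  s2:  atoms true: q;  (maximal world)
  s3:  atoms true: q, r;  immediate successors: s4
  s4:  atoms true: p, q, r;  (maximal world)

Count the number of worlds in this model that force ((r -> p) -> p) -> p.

s0: does not force it — s0 ||-/- ((r -> p) -> p) -> p: at the accessible world s3, s3 ||- (r -> p) -> p but s3 ||-/- p.
s1: forces it.
s2: forces it.
s3: does not force it.
s4: forces it.
Worlds forcing the formula: {s1, s2, s4}.

3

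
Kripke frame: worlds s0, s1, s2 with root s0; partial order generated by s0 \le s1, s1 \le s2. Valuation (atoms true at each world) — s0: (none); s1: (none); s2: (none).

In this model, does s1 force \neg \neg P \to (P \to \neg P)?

s1 \Vdash \neg \neg P \to (P \to \neg P) vacuously: no world accessible from s1 forces the antecedent \neg \neg P.

Yes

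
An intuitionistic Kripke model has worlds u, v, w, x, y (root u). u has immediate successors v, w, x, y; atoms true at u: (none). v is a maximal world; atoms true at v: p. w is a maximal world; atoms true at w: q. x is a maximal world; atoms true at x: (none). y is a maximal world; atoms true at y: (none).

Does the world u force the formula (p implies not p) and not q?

u does not force (p implies not p) and not q since u fails p implies not p.

No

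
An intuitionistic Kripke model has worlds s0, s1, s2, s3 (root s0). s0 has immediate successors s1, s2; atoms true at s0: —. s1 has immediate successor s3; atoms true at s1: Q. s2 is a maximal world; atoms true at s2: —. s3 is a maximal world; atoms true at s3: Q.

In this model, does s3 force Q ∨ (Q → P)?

s3 ⊩ Q ∨ (Q → P) via the disjunct Q.

Yes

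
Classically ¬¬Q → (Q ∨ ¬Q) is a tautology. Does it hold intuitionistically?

No

This is a variant of double-negation elimination (deriving excluded middle from double negation), which is not intuitionistically valid.
A Kripke countermodel: worlds 0, 1; order generated by 0 ≤ 1; atoms true at each world — 0:{}; 1:{Q}.
0 ⊮ ¬¬Q → (Q ∨ ¬Q): already at 0 itself, 0 ⊩ ¬¬Q but 0 ⊮ Q ∨ ¬Q.
0 ⊮ Q ∨ ¬Q: neither disjunct is forced at 0.
0 lacks atom Q, so 0 ⊮ Q.
So the root 0 does not force the formula.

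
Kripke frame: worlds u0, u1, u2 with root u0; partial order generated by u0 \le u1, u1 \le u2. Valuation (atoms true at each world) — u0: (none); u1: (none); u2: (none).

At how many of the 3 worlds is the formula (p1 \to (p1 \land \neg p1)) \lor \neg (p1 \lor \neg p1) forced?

3

u0: forces it.
u1: forces it.
u2: forces it.
Worlds forcing the formula: {u0, u1, u2}.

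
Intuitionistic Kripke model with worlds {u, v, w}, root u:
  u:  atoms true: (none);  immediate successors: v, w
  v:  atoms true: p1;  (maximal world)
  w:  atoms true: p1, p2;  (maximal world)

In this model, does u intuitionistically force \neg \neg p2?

u \nVdash \neg \neg p2 since v is accessible from u and v \Vdash \neg p2.
v \Vdash \neg p2: no world accessible from v forces p2.

No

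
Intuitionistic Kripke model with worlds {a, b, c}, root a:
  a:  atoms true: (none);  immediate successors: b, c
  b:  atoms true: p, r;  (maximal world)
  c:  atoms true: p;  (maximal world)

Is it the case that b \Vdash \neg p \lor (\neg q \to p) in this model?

b \Vdash \neg p \lor (\neg q \to p) via the disjunct \neg q \to p.

Yes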